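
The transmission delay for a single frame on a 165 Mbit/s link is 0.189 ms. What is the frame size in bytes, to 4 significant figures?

L = R × t_tx = 165000000 b/s × 0.000189 s = 31185 bits.
In bytes: 31185 / 8 = 3898 bytes.

3898 bytes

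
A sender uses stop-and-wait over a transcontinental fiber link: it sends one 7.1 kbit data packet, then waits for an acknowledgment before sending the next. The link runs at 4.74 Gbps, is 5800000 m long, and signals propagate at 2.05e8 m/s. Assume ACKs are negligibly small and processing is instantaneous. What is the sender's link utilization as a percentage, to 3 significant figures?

t_tx = L/R = 7100/4740000000 = 1.49789e-06 s.
t_prop = 5800000/2.05e+08 = 0.0282927 s; RTT = 0.0565854 s.
Cycle = t_tx + RTT = 0.0565869 s.
Utilization = t_tx / cycle = 1.49789e-06/0.0565869 = 0.00265 %.

0.00265 %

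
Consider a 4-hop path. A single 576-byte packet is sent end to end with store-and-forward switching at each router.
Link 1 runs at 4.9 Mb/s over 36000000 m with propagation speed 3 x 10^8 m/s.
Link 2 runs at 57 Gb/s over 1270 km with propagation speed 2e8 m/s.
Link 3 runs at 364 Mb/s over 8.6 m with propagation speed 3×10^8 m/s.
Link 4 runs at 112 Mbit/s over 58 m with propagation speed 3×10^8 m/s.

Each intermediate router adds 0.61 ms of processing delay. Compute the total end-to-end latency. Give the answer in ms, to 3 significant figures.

L = 576 × 8 = 4608 bits.
Transmission delays (L/R per hop): 0.940408, 8.08421e-05, 0.0126593, 0.0411429 ms; sum = 0.994291 ms.
Propagation delays (d/s per hop): 120, 6.35, 2.86667e-05, 0.000193333 ms; sum = 126.35 ms.
Processing at 3 router(s): 3 × 0.61 ms = 1.83 ms.
End-to-end = 129 ms.

129 ms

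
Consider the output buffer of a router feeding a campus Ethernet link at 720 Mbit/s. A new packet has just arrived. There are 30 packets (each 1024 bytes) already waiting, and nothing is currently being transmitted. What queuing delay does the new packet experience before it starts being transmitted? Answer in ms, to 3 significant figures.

Each queued packet: L/R = 8192/720000000 = 0.0113778 ms.
30 queued → 0.341333 ms.
Queuing delay = 0.341 ms.

0.341 ms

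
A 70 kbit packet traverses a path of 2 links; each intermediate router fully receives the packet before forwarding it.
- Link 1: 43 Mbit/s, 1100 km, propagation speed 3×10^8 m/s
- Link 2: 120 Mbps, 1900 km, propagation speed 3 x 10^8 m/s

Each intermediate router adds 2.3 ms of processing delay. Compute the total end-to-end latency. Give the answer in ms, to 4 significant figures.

L = 70000 bits.
Transmission delays (L/R per hop): 1.62791, 0.583333 ms; sum = 2.21124 ms.
Propagation delays (d/s per hop): 3.66667, 6.33333 ms; sum = 10 ms.
Processing at 1 router(s): 1 × 2.3 ms = 2.3 ms.
End-to-end = 14.51 ms.

14.51 ms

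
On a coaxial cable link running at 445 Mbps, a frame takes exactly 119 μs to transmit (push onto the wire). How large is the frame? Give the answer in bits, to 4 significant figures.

52960 bits

L = R × t_tx = 445000000 b/s × 0.000119 s = 52955 bits.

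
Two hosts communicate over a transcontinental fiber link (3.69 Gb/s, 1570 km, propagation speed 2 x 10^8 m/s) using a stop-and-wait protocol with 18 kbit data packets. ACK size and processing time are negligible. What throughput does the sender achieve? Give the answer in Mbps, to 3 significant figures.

t_tx = L/R = 18000/3690000000 = 4.87805e-06 s.
t_prop = 1570000/200000000 = 0.00785 s; RTT = 0.0157 s.
Cycle = t_tx + RTT = 0.0157049 s.
Throughput = L / cycle = 18000 / 0.0157049 = 1.15 Mbps.

1.15 Mbps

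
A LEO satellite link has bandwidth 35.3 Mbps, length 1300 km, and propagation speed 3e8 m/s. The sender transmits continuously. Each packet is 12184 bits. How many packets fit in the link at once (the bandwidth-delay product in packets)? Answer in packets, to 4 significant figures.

12.55 packets

Propagation delay = 1300000 / 300000000 = 0.00433333 s.
BDP = R × t_prop = 35300000 × 0.00433333 = 152967 bits.
In packets of 12184 bits: 12.55 packets.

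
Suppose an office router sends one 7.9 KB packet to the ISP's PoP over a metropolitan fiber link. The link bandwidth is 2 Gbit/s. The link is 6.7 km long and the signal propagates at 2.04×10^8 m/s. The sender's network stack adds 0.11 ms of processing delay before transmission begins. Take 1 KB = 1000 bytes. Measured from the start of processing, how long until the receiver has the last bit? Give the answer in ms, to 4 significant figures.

0.1744 ms

L = 63200 bits.
Transmission delay = L/R = 63200 / 2000000000 = 0.0316 ms.
Propagation delay = d/s = 6700 m / 204000000 m/s = 0.0328431 ms.
Plus processing delay 0.11 ms = 0.11 ms.
Total = 0.1744 ms.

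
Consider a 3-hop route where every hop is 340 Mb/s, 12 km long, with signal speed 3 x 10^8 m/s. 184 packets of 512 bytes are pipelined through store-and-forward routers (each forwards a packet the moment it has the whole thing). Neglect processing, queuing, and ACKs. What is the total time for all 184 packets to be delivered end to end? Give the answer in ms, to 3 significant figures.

Per-hop transmission t_tx = L/R = 4096/340000000 = 0.0120471 ms.
Per-hop propagation t_prop = 12000/300000000 = 0.04 ms.
Pipeline fill: first packet needs 3·t_tx to clear all hops; remaining 183 packets each add one t_tx.
Total = (3+184-1)·t_tx + 3·t_prop = 186·0.0120471 + 3·0.04 = 2.36 ms.

2.36 ms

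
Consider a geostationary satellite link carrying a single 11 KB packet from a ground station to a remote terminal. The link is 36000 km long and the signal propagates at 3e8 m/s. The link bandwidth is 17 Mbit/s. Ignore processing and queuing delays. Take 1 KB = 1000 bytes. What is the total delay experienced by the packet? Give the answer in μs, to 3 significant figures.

L = 88000 bits.
Transmission delay = L/R = 88000 / 17000000 = 5176.47 μs.
Propagation delay = d/s = 36000000 m / 300000000 m/s = 120000 μs.
Total = 125000 μs.

125000 μs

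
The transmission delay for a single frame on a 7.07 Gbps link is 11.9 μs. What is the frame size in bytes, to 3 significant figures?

L = R × t_tx = 7070000000 b/s × 1.19e-05 s = 84133 bits.
In bytes: 84133 / 8 = 10500 bytes.

10500 bytes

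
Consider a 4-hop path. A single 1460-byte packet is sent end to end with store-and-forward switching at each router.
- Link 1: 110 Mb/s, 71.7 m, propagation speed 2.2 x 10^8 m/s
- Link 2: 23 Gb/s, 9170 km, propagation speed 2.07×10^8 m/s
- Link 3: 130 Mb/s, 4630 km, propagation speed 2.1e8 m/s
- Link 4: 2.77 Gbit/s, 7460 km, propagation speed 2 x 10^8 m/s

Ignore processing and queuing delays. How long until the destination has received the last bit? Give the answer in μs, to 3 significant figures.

104000 μs

L = 1460 × 8 = 11680 bits.
Transmission delays (L/R per hop): 106.182, 0.507826, 89.8462, 4.21661 μs; sum = 200.752 μs.
Propagation delays (d/s per hop): 0.325909, 44299.5, 22047.6, 37300 μs; sum = 103647 μs.
End-to-end = 104000 μs.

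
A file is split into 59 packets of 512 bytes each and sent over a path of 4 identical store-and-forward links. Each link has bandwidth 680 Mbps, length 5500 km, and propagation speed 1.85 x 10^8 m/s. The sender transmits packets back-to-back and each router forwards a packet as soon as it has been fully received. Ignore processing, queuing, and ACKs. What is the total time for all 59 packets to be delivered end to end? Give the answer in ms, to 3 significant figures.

119 ms

Per-hop transmission t_tx = L/R = 4096/680000000 = 0.00602353 ms.
Per-hop propagation t_prop = 5500000/185000000 = 29.7297 ms.
Pipeline fill: first packet needs 4·t_tx to clear all hops; remaining 58 packets each add one t_tx.
Total = (4+59-1)·t_tx + 4·t_prop = 62·0.00602353 + 4·29.7297 = 119 ms.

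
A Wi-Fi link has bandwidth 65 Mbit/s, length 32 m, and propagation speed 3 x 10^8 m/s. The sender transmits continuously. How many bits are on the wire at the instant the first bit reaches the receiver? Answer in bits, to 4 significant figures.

Propagation delay = 32 / 300000000 = 1.06667e-07 s.
BDP = R × t_prop = 65000000 × 1.06667e-07 = 6.93333 bits.

6.933 bits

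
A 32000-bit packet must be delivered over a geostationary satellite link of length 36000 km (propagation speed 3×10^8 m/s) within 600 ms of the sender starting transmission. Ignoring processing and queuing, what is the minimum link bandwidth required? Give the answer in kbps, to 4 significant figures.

Propagation delay = 36000000 / 300000000 = 120 ms.
Transmission budget = 600 − 120 = 480 ms.
R ≥ L / t_tx = 32000 bits / 0.48 s = 66.67 kbps.

66.67 kbps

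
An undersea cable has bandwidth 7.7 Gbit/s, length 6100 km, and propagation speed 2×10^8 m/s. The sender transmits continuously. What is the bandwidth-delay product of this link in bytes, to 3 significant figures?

Propagation delay = 6100000 / 200000000 = 0.0305 s.
BDP = R × t_prop = 7700000000 × 0.0305 = 234850000 bits.
In bytes: 234850000/8 = 29400000 bytes.

29400000 bytes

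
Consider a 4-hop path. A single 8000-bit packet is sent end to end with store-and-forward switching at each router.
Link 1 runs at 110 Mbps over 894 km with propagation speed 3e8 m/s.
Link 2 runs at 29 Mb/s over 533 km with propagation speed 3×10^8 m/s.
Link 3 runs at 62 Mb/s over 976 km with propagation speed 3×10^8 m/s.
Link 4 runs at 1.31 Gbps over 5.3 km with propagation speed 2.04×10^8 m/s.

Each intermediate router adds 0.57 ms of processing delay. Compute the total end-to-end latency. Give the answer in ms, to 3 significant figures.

Transmission delays (L/R per hop): 0.0727273, 0.275862, 0.129032, 0.00610687 ms; sum = 0.483728 ms.
Propagation delays (d/s per hop): 2.98, 1.77667, 3.25333, 0.0259804 ms; sum = 8.03598 ms.
Processing at 3 router(s): 3 × 0.57 ms = 1.71 ms.
End-to-end = 10.2 ms.

10.2 ms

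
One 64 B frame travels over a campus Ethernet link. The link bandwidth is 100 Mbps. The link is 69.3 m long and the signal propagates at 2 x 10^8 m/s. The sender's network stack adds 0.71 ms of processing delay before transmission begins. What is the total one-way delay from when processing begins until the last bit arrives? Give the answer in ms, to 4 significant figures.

0.7155 ms

L = 64 × 8 = 512 bits.
Transmission delay = L/R = 512 / 100000000 = 0.00512 ms.
Propagation delay = d/s = 69.3 m / 200000000 m/s = 0.0003465 ms.
Plus processing delay 0.71 ms = 0.71 ms.
Total = 0.7155 ms.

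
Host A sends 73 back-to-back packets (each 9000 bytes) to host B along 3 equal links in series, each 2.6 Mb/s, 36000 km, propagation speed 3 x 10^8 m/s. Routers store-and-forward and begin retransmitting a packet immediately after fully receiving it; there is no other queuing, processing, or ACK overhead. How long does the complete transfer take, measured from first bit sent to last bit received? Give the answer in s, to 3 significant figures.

2.44 s

Per-hop transmission t_tx = L/R = 72000/2600000 = 0.0276923 s.
Per-hop propagation t_prop = 36000000/300000000 = 0.12 s.
Pipeline fill: first packet needs 3·t_tx to clear all hops; remaining 72 packets each add one t_tx.
Total = (3+73-1)·t_tx + 3·t_prop = 75·0.0276923 + 3·0.12 = 2.44 s.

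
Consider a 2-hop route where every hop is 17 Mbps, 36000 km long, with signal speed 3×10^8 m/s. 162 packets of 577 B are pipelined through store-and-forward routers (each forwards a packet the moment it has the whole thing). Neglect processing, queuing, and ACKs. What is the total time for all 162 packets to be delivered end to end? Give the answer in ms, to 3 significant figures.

284 ms

Per-hop transmission t_tx = L/R = 4616/17000000 = 0.271529 ms.
Per-hop propagation t_prop = 36000000/300000000 = 120 ms.
Pipeline fill: first packet needs 2·t_tx to clear all hops; remaining 161 packets each add one t_tx.
Total = (2+162-1)·t_tx + 2·t_prop = 163·0.271529 + 2·120 = 284 ms.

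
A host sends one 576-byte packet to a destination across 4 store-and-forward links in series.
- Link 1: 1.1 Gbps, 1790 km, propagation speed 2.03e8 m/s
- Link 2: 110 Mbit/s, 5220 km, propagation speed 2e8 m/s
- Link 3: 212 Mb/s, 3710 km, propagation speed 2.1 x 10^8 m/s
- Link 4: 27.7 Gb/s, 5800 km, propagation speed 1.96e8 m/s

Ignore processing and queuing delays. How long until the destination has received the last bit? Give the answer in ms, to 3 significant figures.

82.2 ms

L = 576 × 8 = 4608 bits.
Transmission delays (L/R per hop): 0.00418909, 0.0418909, 0.0217358, 0.000166354 ms; sum = 0.0679822 ms.
Propagation delays (d/s per hop): 8.81773, 26.1, 17.6667, 29.5918 ms; sum = 82.1762 ms.
End-to-end = 82.2 ms.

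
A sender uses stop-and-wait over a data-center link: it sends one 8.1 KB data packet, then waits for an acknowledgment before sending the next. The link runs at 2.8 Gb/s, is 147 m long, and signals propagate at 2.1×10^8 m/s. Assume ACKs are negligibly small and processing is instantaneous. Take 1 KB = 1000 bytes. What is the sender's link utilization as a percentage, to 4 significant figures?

t_tx = L/R = 64800/2800000000 = 2.31429e-05 s.
t_prop = 147/210000000 = 7e-07 s; RTT = 1.4e-06 s.
Cycle = t_tx + RTT = 2.45429e-05 s.
Utilization = t_tx / cycle = 2.31429e-05/2.45429e-05 = 94.30 %.

94.30 %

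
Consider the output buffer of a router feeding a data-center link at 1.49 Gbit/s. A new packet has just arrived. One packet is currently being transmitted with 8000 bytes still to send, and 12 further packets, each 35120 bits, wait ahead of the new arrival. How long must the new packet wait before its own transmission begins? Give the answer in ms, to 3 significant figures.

Each queued packet: L/R = 35120/1490000000 = 0.0235705 ms.
12 queued → 0.282846 ms.
Plus remaining 64000 bits of current packet: 0.042953 ms.
Queuing delay = 0.326 ms.

0.326 ms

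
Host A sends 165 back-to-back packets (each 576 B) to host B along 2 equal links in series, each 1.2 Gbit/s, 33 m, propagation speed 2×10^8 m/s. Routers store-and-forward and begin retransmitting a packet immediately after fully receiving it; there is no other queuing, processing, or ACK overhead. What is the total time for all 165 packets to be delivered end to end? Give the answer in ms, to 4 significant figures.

0.6378 ms

Per-hop transmission t_tx = L/R = 4608/1200000000 = 0.00384 ms.
Per-hop propagation t_prop = 33/200000000 = 0.000165 ms.
Pipeline fill: first packet needs 2·t_tx to clear all hops; remaining 164 packets each add one t_tx.
Total = (2+165-1)·t_tx + 2·t_prop = 166·0.00384 + 2·0.000165 = 0.6378 ms.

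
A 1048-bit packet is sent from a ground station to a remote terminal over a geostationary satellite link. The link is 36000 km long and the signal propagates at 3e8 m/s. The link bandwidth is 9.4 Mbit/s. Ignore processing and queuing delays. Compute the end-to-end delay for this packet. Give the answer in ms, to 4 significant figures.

Transmission delay = L/R = 1048 / 9400000 = 0.111489 ms.
Propagation delay = d/s = 36000000 m / 300000000 m/s = 120 ms.
Total = 120.1 ms.

120.1 ms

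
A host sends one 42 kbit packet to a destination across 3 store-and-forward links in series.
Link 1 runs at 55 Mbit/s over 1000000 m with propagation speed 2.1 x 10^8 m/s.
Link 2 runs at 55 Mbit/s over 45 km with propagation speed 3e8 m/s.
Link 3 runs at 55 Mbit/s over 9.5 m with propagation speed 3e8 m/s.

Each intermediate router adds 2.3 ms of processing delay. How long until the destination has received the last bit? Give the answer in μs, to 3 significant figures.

11800 μs

L = 42000 bits.
Transmission delay per hop = L/R = 42000/55000000 = 763.636 μs; 3 hops → 2290.91 μs.
Propagation delays (d/s per hop): 4761.9, 150, 0.0316667 μs; sum = 4911.94 μs.
Processing at 2 router(s): 2 × 2.3 ms = 4600 μs.
End-to-end = 11800 μs.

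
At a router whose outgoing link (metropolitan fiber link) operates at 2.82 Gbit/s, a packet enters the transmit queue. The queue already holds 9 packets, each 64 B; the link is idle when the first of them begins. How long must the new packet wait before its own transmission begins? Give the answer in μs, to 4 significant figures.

1.634 μs

Each queued packet: L/R = 512/2820000000 = 0.18156 μs.
9 queued → 1.63404 μs.
Queuing delay = 1.634 μs.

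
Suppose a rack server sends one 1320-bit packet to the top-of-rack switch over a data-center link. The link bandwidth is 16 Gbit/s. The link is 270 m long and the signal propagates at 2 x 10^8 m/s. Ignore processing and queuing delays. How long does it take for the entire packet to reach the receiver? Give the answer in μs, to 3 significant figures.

1.43 μs

Transmission delay = L/R = 1320 / 16000000000 = 0.0825 μs.
Propagation delay = d/s = 270 m / 200000000 m/s = 1.35 μs.
Total = 1.43 μs.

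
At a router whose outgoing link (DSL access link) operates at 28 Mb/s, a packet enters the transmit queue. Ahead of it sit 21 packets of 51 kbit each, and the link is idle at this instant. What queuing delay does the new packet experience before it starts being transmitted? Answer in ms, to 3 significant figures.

Each queued packet: L/R = 51000/28000000 = 1.82143 ms.
21 queued → 38.25 ms.
Queuing delay = 38.3 ms.

38.3 ms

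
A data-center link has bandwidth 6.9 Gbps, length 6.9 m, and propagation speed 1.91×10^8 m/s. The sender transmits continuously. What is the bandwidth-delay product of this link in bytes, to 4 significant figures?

Propagation delay = 6.9 / 191000000 = 3.61257e-08 s.
BDP = R × t_prop = 6900000000 × 3.61257e-08 = 249.267 bits.
In bytes: 249.267/8 = 31.16 bytes.

31.16 bytes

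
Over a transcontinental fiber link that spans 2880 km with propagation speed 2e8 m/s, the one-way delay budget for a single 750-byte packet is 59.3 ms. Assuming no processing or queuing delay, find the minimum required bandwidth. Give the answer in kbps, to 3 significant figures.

L = 6000 bits.
Propagation delay = 2880000 / 200000000 = 14.4 ms.
Transmission budget = 59.3 − 14.4 = 44.9 ms.
R ≥ L / t_tx = 6000 bits / 0.0449 s = 134 kbps.

134 kbps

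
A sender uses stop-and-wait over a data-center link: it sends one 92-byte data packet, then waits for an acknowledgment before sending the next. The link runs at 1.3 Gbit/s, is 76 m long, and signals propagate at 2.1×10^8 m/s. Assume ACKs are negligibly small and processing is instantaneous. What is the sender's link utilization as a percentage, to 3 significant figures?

43.9 %

t_tx = L/R = 736/1300000000 = 5.66154e-07 s.
t_prop = 76/210000000 = 3.61905e-07 s; RTT = 7.2381e-07 s.
Cycle = t_tx + RTT = 1.28996e-06 s.
Utilization = t_tx / cycle = 5.66154e-07/1.28996e-06 = 43.9 %.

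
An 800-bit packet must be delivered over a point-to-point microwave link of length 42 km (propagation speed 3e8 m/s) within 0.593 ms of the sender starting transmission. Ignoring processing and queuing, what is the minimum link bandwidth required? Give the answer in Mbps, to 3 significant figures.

Propagation delay = 42000 / 300000000 = 0.14 ms.
Transmission budget = 0.593 − 0.14 = 0.453 ms.
R ≥ L / t_tx = 800 bits / 0.000453 s = 1.77 Mbps.

1.77 Mbps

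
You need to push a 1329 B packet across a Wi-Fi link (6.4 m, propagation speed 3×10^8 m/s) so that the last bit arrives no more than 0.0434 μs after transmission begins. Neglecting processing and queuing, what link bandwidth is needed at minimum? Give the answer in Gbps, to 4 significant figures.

L = 10632 bits.
Propagation delay = 6.4 / 300000000 = 0.0213333 μs.
Transmission budget = 0.0434 − 0.0213333 = 0.0220667 μs.
R ≥ L / t_tx = 10632 bits / 2.20667e-08 s = 481.8 Gbps.

481.8 Gbps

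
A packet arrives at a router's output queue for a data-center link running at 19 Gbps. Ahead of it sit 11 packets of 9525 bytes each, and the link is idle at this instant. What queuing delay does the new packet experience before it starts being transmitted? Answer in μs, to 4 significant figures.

44.12 μs

Each queued packet: L/R = 76200/19000000000 = 4.01053 μs.
11 queued → 44.1158 μs.
Queuing delay = 44.12 μs.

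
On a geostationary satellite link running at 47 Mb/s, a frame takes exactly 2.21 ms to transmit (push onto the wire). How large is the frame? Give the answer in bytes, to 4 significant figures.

12980 bytes

L = R × t_tx = 47000000 b/s × 0.00221 s = 103870 bits.
In bytes: 103870 / 8 = 12980 bytes.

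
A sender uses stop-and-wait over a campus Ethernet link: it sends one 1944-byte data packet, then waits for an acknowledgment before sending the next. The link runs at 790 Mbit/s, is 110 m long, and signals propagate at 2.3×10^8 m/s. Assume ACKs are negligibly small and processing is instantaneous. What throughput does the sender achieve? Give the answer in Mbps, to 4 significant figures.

t_tx = L/R = 15552/790000000 = 1.96861e-05 s.
t_prop = 110/2.3e+08 = 4.78261e-07 s; RTT = 9.56522e-07 s.
Cycle = t_tx + RTT = 2.06426e-05 s.
Throughput = L / cycle = 15552 / 2.06426e-05 = 753.4 Mbps.

753.4 Mbps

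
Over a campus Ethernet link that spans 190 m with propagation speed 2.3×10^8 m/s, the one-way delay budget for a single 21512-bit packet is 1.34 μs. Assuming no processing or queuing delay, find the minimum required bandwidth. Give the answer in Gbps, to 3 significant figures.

41.9 Gbps

Propagation delay = 190 / 2.3e+08 = 0.826087 μs.
Transmission budget = 1.34 − 0.826087 = 0.513913 μs.
R ≥ L / t_tx = 21512 bits / 5.13913e-07 s = 41.9 Gbps.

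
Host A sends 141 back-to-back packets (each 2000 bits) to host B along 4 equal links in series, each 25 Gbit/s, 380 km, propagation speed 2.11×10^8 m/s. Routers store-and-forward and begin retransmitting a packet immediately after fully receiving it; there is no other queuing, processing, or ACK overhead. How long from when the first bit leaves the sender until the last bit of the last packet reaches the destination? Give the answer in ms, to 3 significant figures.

Per-hop transmission t_tx = L/R = 2000/25000000000 = 8e-05 ms.
Per-hop propagation t_prop = 380000/211000000 = 1.80095 ms.
Pipeline fill: first packet needs 4·t_tx to clear all hops; remaining 140 packets each add one t_tx.
Total = (4+141-1)·t_tx + 4·t_prop = 144·8e-05 + 4·1.80095 = 7.22 ms.

7.22 ms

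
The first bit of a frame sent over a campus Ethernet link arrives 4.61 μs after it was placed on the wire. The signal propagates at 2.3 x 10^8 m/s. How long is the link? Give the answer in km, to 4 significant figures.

d = s × t_prop = 2.3e+08 × 4.61e-06 = 1.060 km.

1.060 km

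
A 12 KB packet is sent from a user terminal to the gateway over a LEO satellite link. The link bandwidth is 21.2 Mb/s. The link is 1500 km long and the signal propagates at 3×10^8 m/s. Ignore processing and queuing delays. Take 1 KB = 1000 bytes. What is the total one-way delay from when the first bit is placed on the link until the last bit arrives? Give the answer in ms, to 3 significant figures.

L = 96000 bits.
Transmission delay = L/R = 96000 / 21200000 = 4.5283 ms.
Propagation delay = d/s = 1500000 m / 300000000 m/s = 5 ms.
Total = 9.53 ms.

9.53 ms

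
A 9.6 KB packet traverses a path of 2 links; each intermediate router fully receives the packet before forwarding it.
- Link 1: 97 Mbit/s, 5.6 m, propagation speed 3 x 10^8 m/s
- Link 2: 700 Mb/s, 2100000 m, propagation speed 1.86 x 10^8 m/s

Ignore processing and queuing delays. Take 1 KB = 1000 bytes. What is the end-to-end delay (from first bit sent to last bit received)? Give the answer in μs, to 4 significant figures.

L = 76800 bits.
Transmission delays (L/R per hop): 791.753, 109.714 μs; sum = 901.467 μs.
Propagation delays (d/s per hop): 0.0186667, 11290.3 μs; sum = 11290.3 μs.
End-to-end = 12190 μs.

12190 μs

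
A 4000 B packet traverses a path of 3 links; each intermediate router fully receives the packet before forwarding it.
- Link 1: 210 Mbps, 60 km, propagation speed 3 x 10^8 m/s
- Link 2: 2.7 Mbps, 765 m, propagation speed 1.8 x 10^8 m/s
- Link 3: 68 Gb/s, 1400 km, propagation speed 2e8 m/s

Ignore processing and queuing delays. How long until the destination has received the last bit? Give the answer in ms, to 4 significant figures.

L = 4000 × 8 = 32000 bits.
Transmission delays (L/R per hop): 0.152381, 11.8519, 0.000470588 ms; sum = 12.0047 ms.
Propagation delays (d/s per hop): 0.2, 0.00425, 7 ms; sum = 7.20425 ms.
End-to-end = 19.21 ms.

19.21 ms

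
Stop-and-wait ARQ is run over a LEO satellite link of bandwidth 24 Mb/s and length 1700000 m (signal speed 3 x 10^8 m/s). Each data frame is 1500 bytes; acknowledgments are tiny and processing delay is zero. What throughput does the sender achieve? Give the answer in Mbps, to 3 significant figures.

t_tx = L/R = 12000/24000000 = 0.0005 s.
t_prop = 1700000/300000000 = 0.00566667 s; RTT = 0.0113333 s.
Cycle = t_tx + RTT = 0.0118333 s.
Throughput = L / cycle = 12000 / 0.0118333 = 1.01 Mbps.

1.01 Mbps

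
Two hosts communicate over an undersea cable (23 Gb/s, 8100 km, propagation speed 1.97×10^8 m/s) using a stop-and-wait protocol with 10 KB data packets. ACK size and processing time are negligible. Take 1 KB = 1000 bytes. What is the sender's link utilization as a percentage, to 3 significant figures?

0.00423 %

t_tx = L/R = 80000/23000000000 = 3.47826e-06 s.
t_prop = 8100000/197000000 = 0.0411168 s; RTT = 0.0822335 s.
Cycle = t_tx + RTT = 0.082237 s.
Utilization = t_tx / cycle = 3.47826e-06/0.082237 = 0.00423 %.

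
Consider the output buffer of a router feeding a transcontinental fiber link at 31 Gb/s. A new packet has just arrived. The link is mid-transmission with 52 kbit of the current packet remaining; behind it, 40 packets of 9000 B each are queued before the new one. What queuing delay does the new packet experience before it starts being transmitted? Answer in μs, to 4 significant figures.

94.58 μs

Each queued packet: L/R = 72000/31000000000 = 2.32258 μs.
40 queued → 92.9032 μs.
Plus remaining 52000 bits of current packet: 1.67742 μs.
Queuing delay = 94.58 μs.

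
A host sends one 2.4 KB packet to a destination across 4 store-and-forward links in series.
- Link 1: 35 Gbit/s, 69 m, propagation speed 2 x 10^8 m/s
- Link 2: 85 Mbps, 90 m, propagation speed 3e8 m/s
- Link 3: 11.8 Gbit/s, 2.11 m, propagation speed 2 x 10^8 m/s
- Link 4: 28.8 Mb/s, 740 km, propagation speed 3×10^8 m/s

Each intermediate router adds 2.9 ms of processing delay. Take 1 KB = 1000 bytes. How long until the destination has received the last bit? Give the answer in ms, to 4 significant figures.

12.06 ms

L = 19200 bits.
Transmission delays (L/R per hop): 0.000548571, 0.225882, 0.00162712, 0.666667 ms; sum = 0.894725 ms.
Propagation delays (d/s per hop): 0.000345, 0.0003, 1.055e-05, 2.46667 ms; sum = 2.46732 ms.
Processing at 3 router(s): 3 × 2.9 ms = 8.7 ms.
End-to-end = 12.06 ms.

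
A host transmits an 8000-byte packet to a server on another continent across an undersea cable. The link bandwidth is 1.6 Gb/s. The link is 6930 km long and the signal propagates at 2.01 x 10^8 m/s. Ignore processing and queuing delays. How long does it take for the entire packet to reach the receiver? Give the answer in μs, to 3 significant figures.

34500 μs

L = 8000 × 8 = 64000 bits.
Transmission delay = L/R = 64000 / 1600000000 = 40 μs.
Propagation delay = d/s = 6930000 m / 2.01e+08 m/s = 34477.6 μs.
Total = 34500 μs.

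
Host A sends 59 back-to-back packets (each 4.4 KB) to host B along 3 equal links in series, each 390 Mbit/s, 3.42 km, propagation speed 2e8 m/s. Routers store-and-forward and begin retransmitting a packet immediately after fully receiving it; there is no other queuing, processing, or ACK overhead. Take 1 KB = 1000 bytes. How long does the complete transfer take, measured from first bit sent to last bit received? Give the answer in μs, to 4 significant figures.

Per-hop transmission t_tx = L/R = 35200/390000000 = 90.2564 μs.
Per-hop propagation t_prop = 3420/200000000 = 17.1 μs.
Pipeline fill: first packet needs 3·t_tx to clear all hops; remaining 58 packets each add one t_tx.
Total = (3+59-1)·t_tx + 3·t_prop = 61·90.2564 + 3·17.1 = 5557 μs.

5557 μs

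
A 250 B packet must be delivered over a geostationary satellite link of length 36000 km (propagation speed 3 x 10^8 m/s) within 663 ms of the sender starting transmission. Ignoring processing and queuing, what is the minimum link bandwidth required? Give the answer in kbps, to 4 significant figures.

3.683 kbps

L = 2000 bits.
Propagation delay = 36000000 / 300000000 = 120 ms.
Transmission budget = 663 − 120 = 543 ms.
R ≥ L / t_tx = 2000 bits / 0.543 s = 3.683 kbps.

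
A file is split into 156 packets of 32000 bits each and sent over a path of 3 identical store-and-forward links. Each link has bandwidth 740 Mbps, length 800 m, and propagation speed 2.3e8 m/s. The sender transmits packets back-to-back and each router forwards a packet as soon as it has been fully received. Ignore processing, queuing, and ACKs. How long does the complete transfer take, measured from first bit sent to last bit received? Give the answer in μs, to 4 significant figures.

6843 μs

Per-hop transmission t_tx = L/R = 32000/740000000 = 43.2432 μs.
Per-hop propagation t_prop = 800/2.3e+08 = 3.47826 μs.
Pipeline fill: first packet needs 3·t_tx to clear all hops; remaining 155 packets each add one t_tx.
Total = (3+156-1)·t_tx + 3·t_prop = 158·43.2432 + 3·3.47826 = 6843 μs.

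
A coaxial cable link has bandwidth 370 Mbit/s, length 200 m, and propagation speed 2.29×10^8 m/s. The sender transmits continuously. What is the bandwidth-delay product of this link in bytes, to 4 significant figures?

Propagation delay = 200 / 229000000 = 8.73362e-07 s.
BDP = R × t_prop = 370000000 × 8.73362e-07 = 323.144 bits.
In bytes: 323.144/8 = 40.39 bytes.

40.39 bytes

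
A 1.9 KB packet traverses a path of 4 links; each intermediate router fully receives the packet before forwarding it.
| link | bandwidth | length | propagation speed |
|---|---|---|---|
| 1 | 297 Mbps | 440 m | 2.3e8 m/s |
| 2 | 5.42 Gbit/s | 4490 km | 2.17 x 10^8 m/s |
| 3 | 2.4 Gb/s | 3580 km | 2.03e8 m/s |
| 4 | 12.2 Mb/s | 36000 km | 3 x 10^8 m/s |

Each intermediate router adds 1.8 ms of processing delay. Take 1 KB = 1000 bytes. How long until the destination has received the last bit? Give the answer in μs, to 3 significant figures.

165000 μs

L = 15200 bits.
Transmission delays (L/R per hop): 51.1785, 2.80443, 6.33333, 1245.9 μs; sum = 1306.22 μs.
Propagation delays (d/s per hop): 1.91304, 20691.2, 17635.5, 120000 μs; sum = 158329 μs.
Processing at 3 router(s): 3 × 1.8 ms = 5400 μs.
End-to-end = 165000 μs.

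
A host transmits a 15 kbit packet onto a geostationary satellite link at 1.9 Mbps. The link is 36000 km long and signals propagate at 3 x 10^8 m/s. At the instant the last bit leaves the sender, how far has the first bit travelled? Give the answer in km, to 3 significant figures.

t_tx = L/R = 15000/1900000 = 0.00789474 s.
Distance = s × t_tx = 300000000 × 0.00789474 = 2370 km.

2370 km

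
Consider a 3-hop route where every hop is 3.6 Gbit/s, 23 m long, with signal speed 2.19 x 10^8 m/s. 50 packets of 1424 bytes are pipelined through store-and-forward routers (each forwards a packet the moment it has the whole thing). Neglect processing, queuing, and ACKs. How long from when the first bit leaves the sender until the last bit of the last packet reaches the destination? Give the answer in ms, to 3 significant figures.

0.165 ms

Per-hop transmission t_tx = L/R = 11392/3600000000 = 0.00316444 ms.
Per-hop propagation t_prop = 23/219000000 = 0.000105023 ms.
Pipeline fill: first packet needs 3·t_tx to clear all hops; remaining 49 packets each add one t_tx.
Total = (3+50-1)·t_tx + 3·t_prop = 52·0.00316444 + 3·0.000105023 = 0.165 ms.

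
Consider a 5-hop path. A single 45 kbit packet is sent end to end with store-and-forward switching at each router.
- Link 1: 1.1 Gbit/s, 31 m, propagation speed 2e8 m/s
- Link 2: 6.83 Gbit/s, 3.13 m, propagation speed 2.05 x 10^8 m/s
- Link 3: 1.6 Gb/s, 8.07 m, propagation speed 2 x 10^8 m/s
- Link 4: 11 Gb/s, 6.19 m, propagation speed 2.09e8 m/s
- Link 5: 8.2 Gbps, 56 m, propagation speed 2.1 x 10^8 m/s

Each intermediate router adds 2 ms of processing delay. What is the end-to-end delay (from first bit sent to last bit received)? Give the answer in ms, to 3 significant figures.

L = 45000 bits.
Transmission delays (L/R per hop): 0.0409091, 0.00658858, 0.028125, 0.00409091, 0.0054878 ms; sum = 0.0852014 ms.
Propagation delays (d/s per hop): 0.000155, 1.52683e-05, 4.035e-05, 2.96172e-05, 0.000266667 ms; sum = 0.000506902 ms.
Processing at 4 router(s): 4 × 2 ms = 8 ms.
End-to-end = 8.09 ms.

8.09 ms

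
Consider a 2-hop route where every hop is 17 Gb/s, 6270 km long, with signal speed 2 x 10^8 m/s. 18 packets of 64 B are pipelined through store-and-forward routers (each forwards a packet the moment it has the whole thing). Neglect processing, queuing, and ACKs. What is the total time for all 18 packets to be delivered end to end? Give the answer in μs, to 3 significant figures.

Per-hop transmission t_tx = L/R = 512/17000000000 = 0.0301176 μs.
Per-hop propagation t_prop = 6270000/200000000 = 31350 μs.
Pipeline fill: first packet needs 2·t_tx to clear all hops; remaining 17 packets each add one t_tx.
Total = (2+18-1)·t_tx + 2·t_prop = 19·0.0301176 + 2·31350 = 62700 μs.

62700 μs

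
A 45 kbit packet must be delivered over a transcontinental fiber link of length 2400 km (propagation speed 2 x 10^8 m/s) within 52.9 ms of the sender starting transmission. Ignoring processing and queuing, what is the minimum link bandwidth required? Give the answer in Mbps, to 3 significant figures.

1.10 Mbps

Propagation delay = 2400000 / 200000000 = 12 ms.
Transmission budget = 52.9 − 12 = 40.9 ms.
R ≥ L / t_tx = 45000 bits / 0.0409 s = 1.10 Mbps.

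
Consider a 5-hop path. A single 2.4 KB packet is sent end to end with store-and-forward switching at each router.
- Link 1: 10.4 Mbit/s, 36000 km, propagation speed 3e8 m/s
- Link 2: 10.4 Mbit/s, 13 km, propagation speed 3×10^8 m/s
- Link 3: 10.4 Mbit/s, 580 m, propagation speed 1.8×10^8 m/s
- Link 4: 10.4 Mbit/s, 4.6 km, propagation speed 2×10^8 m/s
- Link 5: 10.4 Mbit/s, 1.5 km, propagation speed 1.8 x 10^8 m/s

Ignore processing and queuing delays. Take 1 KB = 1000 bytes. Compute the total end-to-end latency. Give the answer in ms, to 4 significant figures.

L = 19200 bits.
Transmission delay per hop = L/R = 19200/10400000 = 1.84615 ms; 5 hops → 9.23077 ms.
Propagation delays (d/s per hop): 120, 0.0433333, 0.00322222, 0.023, 0.00833333 ms; sum = 120.078 ms.
End-to-end = 129.3 ms.

129.3 ms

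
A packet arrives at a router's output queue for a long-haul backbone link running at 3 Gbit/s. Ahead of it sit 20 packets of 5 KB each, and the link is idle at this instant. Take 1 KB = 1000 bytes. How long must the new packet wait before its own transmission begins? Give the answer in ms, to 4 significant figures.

0.2667 ms

Each queued packet: L/R = 40000/3000000000 = 0.0133333 ms.
20 queued → 0.266667 ms.
Queuing delay = 0.2667 ms.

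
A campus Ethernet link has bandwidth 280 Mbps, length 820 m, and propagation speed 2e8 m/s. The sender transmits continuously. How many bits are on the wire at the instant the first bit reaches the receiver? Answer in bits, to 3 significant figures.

Propagation delay = 820 / 200000000 = 4.1e-06 s.
BDP = R × t_prop = 280000000 × 4.1e-06 = 1148 bits.

1150 bits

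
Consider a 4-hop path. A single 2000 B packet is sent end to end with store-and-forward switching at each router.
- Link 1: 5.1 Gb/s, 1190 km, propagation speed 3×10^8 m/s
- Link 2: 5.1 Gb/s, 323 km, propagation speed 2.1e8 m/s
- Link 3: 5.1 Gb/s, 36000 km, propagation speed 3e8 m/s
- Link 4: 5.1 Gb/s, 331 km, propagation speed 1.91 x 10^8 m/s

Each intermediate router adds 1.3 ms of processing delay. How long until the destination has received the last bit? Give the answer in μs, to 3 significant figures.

L = 2000 × 8 = 16000 bits.
Transmission delay per hop = L/R = 16000/5100000000 = 3.13725 μs; 4 hops → 12.549 μs.
Propagation delays (d/s per hop): 3966.67, 1538.1, 120000, 1732.98 μs; sum = 127238 μs.
Processing at 3 router(s): 3 × 1.3 ms = 3900 μs.
End-to-end = 131000 μs.

131000 μs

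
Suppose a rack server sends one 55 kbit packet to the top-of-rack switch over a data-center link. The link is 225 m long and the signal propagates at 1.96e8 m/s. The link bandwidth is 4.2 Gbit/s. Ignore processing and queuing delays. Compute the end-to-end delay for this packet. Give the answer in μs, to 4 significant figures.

14.24 μs

L = 55000 bits.
Transmission delay = L/R = 55000 / 4200000000 = 13.0952 μs.
Propagation delay = d/s = 225 m / 196000000 m/s = 1.14796 μs.
Total = 14.24 μs.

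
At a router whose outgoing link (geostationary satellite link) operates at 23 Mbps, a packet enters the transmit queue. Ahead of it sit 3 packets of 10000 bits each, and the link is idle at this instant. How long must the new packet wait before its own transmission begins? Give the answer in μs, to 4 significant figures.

Each queued packet: L/R = 10000/23000000 = 434.783 μs.
3 queued → 1304.35 μs.
Queuing delay = 1304 μs.

1304 μs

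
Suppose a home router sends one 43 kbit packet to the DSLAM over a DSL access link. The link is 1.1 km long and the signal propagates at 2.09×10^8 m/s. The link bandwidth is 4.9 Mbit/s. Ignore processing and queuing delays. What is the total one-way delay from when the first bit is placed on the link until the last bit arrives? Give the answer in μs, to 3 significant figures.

8780 μs

L = 43000 bits.
Transmission delay = L/R = 43000 / 4900000 = 8775.51 μs.
Propagation delay = d/s = 1100 m / 209000000 m/s = 5.26316 μs.
Total = 8780 μs.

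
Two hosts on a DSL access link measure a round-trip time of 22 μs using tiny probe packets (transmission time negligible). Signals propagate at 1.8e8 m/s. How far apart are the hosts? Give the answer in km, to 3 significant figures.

1.98 km

One-way propagation = RTT/2 = 11 μs.
d = s × t = 180000000 × 1.1e-05 = 1.98 km.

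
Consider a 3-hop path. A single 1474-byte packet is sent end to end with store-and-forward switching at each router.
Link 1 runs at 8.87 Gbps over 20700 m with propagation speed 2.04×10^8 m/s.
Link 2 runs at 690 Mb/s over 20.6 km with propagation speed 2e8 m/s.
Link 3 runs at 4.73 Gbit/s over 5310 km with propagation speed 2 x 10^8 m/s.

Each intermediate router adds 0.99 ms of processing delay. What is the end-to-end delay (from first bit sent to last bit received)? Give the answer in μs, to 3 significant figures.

L = 1474 × 8 = 11792 bits.
Transmission delays (L/R per hop): 1.32943, 17.0899, 2.49302 μs; sum = 20.9123 μs.
Propagation delays (d/s per hop): 101.471, 103, 26550 μs; sum = 26754.5 μs.
Processing at 2 router(s): 2 × 0.99 ms = 1980 μs.
End-to-end = 28800 μs.

28800 μs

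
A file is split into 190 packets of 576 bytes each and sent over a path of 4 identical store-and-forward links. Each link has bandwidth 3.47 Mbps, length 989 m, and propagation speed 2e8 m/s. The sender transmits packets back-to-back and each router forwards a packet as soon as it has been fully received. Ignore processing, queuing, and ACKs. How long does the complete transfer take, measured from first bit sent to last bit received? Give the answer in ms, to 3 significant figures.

256 ms

Per-hop transmission t_tx = L/R = 4608/3470000 = 1.32795 ms.
Per-hop propagation t_prop = 989/200000000 = 0.004945 ms.
Pipeline fill: first packet needs 4·t_tx to clear all hops; remaining 189 packets each add one t_tx.
Total = (4+190-1)·t_tx + 4·t_prop = 193·1.32795 + 4·0.004945 = 256 ms.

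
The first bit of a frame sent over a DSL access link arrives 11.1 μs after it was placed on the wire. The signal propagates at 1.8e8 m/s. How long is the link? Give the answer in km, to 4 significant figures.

d = s × t_prop = 180000000 × 1.11e-05 = 1.998 km.

1.998 km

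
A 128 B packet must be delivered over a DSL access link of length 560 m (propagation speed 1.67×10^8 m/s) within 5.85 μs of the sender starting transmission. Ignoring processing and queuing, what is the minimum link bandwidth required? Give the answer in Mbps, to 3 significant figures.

L = 1024 bits.
Propagation delay = 560 / 167000000 = 3.35329 μs.
Transmission budget = 5.85 − 3.35329 = 2.49671 μs.
R ≥ L / t_tx = 1024 bits / 2.49671e-06 s = 410 Mbps.

410 Mbps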